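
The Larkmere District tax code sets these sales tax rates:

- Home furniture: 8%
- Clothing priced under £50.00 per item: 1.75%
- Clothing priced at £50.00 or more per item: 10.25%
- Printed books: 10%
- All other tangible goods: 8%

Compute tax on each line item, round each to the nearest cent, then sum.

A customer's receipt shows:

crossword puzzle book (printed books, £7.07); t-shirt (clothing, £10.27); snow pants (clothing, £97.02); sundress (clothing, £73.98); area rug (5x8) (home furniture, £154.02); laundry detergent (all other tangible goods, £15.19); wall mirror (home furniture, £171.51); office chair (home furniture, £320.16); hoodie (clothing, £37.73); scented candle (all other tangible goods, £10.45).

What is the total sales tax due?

Crossword puzzle book £7.07: printed books → 10% → £0.71
T-shirt £10.27: clothing, under £50.00 → 1.75% → £0.18
Snow pants £97.02: clothing, £50.00 or more → 10.25% → £9.94
Sundress £73.98: clothing, £50.00 or more → 10.25% → £7.58
Area rug (5x8) £154.02: home furniture → 8% → £12.32
Laundry detergent £15.19: all other tangible goods → 8% → £1.22
Wall mirror £171.51: home furniture → 8% → £13.72
Office chair £320.16: home furniture → 8% → £25.61
Hoodie £37.73: clothing, under £50.00 → 1.75% → £0.66
Scented candle £10.45: all other tangible goods → 8% → £0.84
Total tax = £0.71 + £0.18 + £9.94 + £7.58 + £12.32 + £1.22 + £13.72 + £25.61 + £0.66 + £0.84 = £72.78

£72.78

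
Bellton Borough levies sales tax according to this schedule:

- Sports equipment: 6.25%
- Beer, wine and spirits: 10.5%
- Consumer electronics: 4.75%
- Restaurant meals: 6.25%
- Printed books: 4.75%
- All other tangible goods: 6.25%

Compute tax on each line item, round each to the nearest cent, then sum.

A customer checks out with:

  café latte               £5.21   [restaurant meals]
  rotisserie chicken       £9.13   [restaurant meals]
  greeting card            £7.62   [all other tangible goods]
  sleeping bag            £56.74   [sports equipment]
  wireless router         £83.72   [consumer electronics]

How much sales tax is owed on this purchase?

£8.91

Café latte £5.21: restaurant meals → 6.25% → £0.33
Rotisserie chicken £9.13: restaurant meals → 6.25% → £0.57
Greeting card £7.62: all other tangible goods → 6.25% → £0.48
Sleeping bag £56.74: sports equipment → 6.25% → £3.55
Wireless router £83.72: consumer electronics → 4.75% → £3.98
Total tax = £0.33 + £0.57 + £0.48 + £3.55 + £3.98 = £8.91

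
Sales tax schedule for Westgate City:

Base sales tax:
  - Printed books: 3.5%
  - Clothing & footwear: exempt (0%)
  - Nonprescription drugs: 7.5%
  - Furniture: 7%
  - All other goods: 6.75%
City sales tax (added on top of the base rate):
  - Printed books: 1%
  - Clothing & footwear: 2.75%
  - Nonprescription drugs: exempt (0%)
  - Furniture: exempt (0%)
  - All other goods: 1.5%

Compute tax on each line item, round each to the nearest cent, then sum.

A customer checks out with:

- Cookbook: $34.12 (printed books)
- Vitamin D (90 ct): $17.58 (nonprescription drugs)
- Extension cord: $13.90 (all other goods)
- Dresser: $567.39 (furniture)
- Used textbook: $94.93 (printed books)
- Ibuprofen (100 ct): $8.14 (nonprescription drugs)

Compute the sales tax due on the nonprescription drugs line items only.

Vitamin D (90 ct) $17.58: nonprescription drugs → 7.5% + 0% city = 7.5% → $1.32
Ibuprofen (100 ct) $8.14: nonprescription drugs → 7.5% + 0% city = 7.5% → $0.61
Tax on nonprescription drugs = $1.32 + $0.61 = $1.93

$1.93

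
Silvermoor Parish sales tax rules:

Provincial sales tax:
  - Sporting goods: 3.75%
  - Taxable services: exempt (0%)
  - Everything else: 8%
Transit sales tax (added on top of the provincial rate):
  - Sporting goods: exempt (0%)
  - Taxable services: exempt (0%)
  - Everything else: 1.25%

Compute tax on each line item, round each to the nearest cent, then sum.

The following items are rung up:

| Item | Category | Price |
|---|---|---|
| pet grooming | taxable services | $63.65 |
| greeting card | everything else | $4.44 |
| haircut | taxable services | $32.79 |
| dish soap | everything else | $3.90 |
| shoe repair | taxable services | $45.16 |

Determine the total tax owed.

$0.77

Pet grooming $63.65: taxable services → 0% + 0% transit = 0% → $0.00
Greeting card $4.44: everything else → 8% + 1.25% transit = 9.25% → $0.41
Haircut $32.79: taxable services → 0% + 0% transit = 0% → $0.00
Dish soap $3.90: everything else → 8% + 1.25% transit = 9.25% → $0.36
Shoe repair $45.16: taxable services → 0% + 0% transit = 0% → $0.00
Total tax = $0.41 + $0.36 = $0.77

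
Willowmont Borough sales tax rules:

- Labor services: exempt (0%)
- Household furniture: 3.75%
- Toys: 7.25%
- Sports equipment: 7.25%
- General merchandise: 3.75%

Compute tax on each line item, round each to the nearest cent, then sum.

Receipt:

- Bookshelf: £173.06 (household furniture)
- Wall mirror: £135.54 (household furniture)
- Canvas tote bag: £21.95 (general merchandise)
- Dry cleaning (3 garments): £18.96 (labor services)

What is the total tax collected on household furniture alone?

Bookshelf £173.06: household furniture → 3.75% → £6.49
Wall mirror £135.54: household furniture → 3.75% → £5.08
Tax on household furniture = £6.49 + £5.08 = £11.57

£11.57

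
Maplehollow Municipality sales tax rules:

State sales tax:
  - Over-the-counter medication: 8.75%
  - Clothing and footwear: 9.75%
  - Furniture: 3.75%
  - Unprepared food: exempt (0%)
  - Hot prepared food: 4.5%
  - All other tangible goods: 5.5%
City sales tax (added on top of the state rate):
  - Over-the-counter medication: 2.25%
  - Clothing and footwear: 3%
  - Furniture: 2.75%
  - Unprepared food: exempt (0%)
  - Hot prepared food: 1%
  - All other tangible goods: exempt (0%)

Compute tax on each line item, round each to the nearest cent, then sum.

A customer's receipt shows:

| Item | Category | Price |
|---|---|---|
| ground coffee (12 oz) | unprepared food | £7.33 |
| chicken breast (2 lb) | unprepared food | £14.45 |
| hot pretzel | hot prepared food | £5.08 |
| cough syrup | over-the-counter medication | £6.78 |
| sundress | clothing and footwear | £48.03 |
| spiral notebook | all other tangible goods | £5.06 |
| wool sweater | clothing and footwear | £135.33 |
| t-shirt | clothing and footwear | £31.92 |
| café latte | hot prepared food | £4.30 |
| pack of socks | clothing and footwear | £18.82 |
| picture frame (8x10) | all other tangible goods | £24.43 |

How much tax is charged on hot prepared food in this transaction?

Hot pretzel £5.08: hot prepared food → 4.5% + 1% city = 5.5% → £0.28
Café latte £4.30: hot prepared food → 4.5% + 1% city = 5.5% → £0.24
Tax on hot prepared food = £0.28 + £0.24 = £0.52

£0.52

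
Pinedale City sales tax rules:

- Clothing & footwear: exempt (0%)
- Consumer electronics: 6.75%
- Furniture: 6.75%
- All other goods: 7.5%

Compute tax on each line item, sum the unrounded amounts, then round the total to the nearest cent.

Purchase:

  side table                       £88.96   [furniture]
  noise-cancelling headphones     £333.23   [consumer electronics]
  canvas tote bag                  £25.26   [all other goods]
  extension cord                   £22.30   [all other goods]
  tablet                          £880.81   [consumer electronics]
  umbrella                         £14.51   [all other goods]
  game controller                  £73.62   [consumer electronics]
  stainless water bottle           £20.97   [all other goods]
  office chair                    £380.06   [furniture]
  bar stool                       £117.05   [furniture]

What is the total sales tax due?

£132.70

Side table £88.96: furniture → 6.75% → £6.0048
Noise-cancelling headphones £333.23: consumer electronics → 6.75% → £22.493025
Canvas tote bag £25.26: all other goods → 7.5% → £1.8945
Extension cord £22.30: all other goods → 7.5% → £1.6725
Tablet £880.81: consumer electronics → 6.75% → £59.454675
Umbrella £14.51: all other goods → 7.5% → £1.08825
Game controller £73.62: consumer electronics → 6.75% → £4.96935
Stainless water bottle £20.97: all other goods → 7.5% → £1.57275
Office chair £380.06: furniture → 6.75% → £25.65405
Bar stool £117.05: furniture → 6.75% → £7.900875
Unrounded tax sum = £132.704775 → £132.70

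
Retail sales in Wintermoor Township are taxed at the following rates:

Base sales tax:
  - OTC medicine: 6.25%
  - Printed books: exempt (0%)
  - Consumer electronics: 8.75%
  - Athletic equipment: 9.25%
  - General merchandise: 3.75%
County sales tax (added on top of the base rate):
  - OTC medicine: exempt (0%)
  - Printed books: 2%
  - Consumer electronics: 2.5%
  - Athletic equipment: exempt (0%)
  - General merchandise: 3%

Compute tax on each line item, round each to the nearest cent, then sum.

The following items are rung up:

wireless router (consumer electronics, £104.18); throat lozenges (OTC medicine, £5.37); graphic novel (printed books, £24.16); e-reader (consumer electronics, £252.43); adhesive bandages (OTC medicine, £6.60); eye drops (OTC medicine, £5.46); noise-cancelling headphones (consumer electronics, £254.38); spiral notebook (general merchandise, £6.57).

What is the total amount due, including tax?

Wireless router £104.18: consumer electronics → 8.75% + 2.5% county = 11.25% → £11.72
Throat lozenges £5.37: OTC medicine → 6.25% + 0% county = 6.25% → £0.34
Graphic novel £24.16: printed books → 0% + 2% county = 2% → £0.48
E-reader £252.43: consumer electronics → 8.75% + 2.5% county = 11.25% → £28.40
Adhesive bandages £6.60: OTC medicine → 6.25% + 0% county = 6.25% → £0.41
Eye drops £5.46: OTC medicine → 6.25% + 0% county = 6.25% → £0.34
Noise-cancelling headphones £254.38: consumer electronics → 8.75% + 2.5% county = 11.25% → £28.62
Spiral notebook £6.57: general merchandise → 3.75% + 3% county = 6.75% → £0.44
Subtotal = £659.15; tax = £70.75; total due = £729.90

£729.90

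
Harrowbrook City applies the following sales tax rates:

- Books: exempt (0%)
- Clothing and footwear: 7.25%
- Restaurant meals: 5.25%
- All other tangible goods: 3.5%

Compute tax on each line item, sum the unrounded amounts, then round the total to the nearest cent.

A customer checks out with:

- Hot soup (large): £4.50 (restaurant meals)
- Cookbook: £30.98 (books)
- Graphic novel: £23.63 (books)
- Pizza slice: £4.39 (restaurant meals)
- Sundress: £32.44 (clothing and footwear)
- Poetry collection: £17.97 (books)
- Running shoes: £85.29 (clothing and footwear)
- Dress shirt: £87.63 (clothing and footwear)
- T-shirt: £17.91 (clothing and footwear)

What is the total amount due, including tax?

Hot soup (large) £4.50: restaurant meals → 5.25% → £0.23625
Cookbook £30.98: books → 0% → £0.00
Graphic novel £23.63: books → 0% → £0.00
Pizza slice £4.39: restaurant meals → 5.25% → £0.230475
Sundress £32.44: clothing and footwear → 7.25% → £2.3519
Poetry collection £17.97: books → 0% → £0.00
Running shoes £85.29: clothing and footwear → 7.25% → £6.183525
Dress shirt £87.63: clothing and footwear → 7.25% → £6.353175
T-shirt £17.91: clothing and footwear → 7.25% → £1.298475
Subtotal = £304.74; unrounded tax = £16.6538 → £16.65; total due = £321.39

£321.39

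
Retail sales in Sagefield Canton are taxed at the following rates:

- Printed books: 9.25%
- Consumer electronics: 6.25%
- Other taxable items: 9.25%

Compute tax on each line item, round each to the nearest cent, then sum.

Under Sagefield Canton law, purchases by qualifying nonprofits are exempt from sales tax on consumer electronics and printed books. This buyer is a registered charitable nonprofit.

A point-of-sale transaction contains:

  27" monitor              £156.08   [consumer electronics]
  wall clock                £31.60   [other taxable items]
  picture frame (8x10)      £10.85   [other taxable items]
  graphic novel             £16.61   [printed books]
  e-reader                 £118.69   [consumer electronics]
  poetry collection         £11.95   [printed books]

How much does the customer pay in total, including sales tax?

27" monitor £156.08: consumer electronics, buyer-exempt → 0% → £0.00
Wall clock £31.60: other taxable items → 9.25% → £2.92
Picture frame (8x10) £10.85: other taxable items → 9.25% → £1.00
Graphic novel £16.61: printed books, buyer-exempt → 0% → £0.00
E-reader £118.69: consumer electronics, buyer-exempt → 0% → £0.00
Poetry collection £11.95: printed books, buyer-exempt → 0% → £0.00
Subtotal = £345.78; tax = £3.92; total due = £349.70

£349.70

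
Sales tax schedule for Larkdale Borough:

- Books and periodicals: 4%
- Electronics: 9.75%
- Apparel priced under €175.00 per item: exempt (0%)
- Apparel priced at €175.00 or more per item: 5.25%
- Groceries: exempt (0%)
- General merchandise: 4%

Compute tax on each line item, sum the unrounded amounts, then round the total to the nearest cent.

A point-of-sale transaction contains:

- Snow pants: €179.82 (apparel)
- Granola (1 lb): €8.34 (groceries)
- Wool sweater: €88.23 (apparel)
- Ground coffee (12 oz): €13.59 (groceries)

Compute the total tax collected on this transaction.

€9.44

Snow pants €179.82: apparel, €175.00 or more → 5.25% → €9.44055
Granola (1 lb) €8.34: groceries → 0% → €0.00
Wool sweater €88.23: apparel, under €175.00 → 0% → €0.00
Ground coffee (12 oz) €13.59: groceries → 0% → €0.00
Unrounded tax sum = €9.44055 → €9.44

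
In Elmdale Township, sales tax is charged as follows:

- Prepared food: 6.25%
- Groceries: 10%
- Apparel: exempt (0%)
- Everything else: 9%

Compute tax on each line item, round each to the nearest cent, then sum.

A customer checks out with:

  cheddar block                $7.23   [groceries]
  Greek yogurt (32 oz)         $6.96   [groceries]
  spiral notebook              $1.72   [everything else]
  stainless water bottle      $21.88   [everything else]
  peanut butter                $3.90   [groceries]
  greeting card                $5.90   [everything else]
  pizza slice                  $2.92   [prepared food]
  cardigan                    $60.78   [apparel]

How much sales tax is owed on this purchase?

Cheddar block $7.23: groceries → 10% → $0.72
Greek yogurt (32 oz) $6.96: groceries → 10% → $0.70
Spiral notebook $1.72: everything else → 9% → $0.15
Stainless water bottle $21.88: everything else → 9% → $1.97
Peanut butter $3.90: groceries → 10% → $0.39
Greeting card $5.90: everything else → 9% → $0.53
Pizza slice $2.92: prepared food → 6.25% → $0.18
Cardigan $60.78: apparel → 0% → $0.00
Total tax = $0.72 + $0.70 + $0.15 + $1.97 + $0.39 + $0.53 + $0.18 = $4.64

$4.64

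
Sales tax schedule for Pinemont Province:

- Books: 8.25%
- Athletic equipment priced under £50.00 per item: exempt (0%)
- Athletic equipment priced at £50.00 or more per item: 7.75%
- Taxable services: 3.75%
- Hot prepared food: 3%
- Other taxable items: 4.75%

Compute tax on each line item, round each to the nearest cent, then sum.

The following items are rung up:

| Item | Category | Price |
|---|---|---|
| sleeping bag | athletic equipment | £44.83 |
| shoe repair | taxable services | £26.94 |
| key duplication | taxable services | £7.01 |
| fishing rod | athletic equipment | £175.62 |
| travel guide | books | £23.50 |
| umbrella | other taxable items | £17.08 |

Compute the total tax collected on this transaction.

Sleeping bag £44.83: athletic equipment, under £50.00 → 0% → £0.00
Shoe repair £26.94: taxable services → 3.75% → £1.01
Key duplication £7.01: taxable services → 3.75% → £0.26
Fishing rod £175.62: athletic equipment, £50.00 or more → 7.75% → £13.61
Travel guide £23.50: books → 8.25% → £1.94
Umbrella £17.08: other taxable items → 4.75% → £0.81
Total tax = £1.01 + £0.26 + £13.61 + £1.94 + £0.81 = £17.63

£17.63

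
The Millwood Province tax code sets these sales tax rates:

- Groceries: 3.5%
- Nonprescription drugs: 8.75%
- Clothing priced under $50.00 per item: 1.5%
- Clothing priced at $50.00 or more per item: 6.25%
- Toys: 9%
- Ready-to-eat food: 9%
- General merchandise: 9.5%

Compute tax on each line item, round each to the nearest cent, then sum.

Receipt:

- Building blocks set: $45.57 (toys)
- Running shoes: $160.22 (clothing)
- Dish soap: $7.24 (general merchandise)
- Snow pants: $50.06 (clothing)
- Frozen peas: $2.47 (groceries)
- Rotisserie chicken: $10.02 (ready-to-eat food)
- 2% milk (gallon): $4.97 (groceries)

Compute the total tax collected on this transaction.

Building blocks set $45.57: toys → 9% → $4.10
Running shoes $160.22: clothing, $50.00 or more → 6.25% → $10.01
Dish soap $7.24: general merchandise → 9.5% → $0.69
Snow pants $50.06: clothing, $50.00 or more → 6.25% → $3.13
Frozen peas $2.47: groceries → 3.5% → $0.09
Rotisserie chicken $10.02: ready-to-eat food → 9% → $0.90
2% milk (gallon) $4.97: groceries → 3.5% → $0.17
Total tax = $4.10 + $10.01 + $0.69 + $3.13 + $0.09 + $0.90 + $0.17 = $19.09

$19.09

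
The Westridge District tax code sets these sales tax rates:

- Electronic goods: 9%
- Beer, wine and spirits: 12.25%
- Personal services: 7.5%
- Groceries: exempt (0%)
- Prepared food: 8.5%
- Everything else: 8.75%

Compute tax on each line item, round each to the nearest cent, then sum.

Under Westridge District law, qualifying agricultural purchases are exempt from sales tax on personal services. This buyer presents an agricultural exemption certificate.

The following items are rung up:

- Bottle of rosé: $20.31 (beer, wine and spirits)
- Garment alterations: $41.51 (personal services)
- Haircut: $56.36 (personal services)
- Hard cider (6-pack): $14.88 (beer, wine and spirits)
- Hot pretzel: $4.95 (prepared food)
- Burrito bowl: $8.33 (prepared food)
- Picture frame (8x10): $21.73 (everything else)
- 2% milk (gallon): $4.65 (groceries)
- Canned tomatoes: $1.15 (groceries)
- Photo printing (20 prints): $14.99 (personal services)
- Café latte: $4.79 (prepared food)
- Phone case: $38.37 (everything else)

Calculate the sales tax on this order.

$11.11

Bottle of rosé $20.31: beer, wine and spirits → 12.25% → $2.49
Garment alterations $41.51: personal services, buyer-exempt → 0% → $0.00
Haircut $56.36: personal services, buyer-exempt → 0% → $0.00
Hard cider (6-pack) $14.88: beer, wine and spirits → 12.25% → $1.82
Hot pretzel $4.95: prepared food → 8.5% → $0.42
Burrito bowl $8.33: prepared food → 8.5% → $0.71
Picture frame (8x10) $21.73: everything else → 8.75% → $1.90
2% milk (gallon) $4.65: groceries → 0% → $0.00
Canned tomatoes $1.15: groceries → 0% → $0.00
Photo printing (20 prints) $14.99: personal services, buyer-exempt → 0% → $0.00
Café latte $4.79: prepared food → 8.5% → $0.41
Phone case $38.37: everything else → 8.75% → $3.36
Total tax = $2.49 + $1.82 + $0.42 + $0.71 + $1.90 + $0.41 + $3.36 = $11.11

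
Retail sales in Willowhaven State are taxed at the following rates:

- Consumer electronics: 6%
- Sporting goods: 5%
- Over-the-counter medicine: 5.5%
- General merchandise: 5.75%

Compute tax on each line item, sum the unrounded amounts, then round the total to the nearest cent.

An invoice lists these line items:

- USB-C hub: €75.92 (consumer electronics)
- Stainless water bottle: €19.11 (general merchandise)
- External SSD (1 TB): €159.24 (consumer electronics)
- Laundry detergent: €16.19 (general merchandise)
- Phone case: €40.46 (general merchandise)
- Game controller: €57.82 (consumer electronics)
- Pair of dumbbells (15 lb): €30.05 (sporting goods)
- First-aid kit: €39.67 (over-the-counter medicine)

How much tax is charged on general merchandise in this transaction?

Stainless water bottle €19.11: general merchandise → 5.75% → €1.098825
Laundry detergent €16.19: general merchandise → 5.75% → €0.930925
Phone case €40.46: general merchandise → 5.75% → €2.32645
Tax on general merchandise: unrounded sum = €4.3562 → €4.36

€4.36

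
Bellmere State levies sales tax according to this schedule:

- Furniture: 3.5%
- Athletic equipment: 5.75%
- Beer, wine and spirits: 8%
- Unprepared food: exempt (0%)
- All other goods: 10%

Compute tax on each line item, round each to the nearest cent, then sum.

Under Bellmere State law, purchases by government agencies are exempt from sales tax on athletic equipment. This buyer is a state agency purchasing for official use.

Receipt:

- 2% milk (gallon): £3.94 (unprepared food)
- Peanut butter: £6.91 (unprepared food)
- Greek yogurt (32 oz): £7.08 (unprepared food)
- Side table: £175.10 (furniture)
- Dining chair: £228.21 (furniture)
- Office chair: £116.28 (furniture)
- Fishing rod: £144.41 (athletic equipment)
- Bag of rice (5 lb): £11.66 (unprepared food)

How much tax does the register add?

2% milk (gallon) £3.94: unprepared food → 0% → £0.00
Peanut butter £6.91: unprepared food → 0% → £0.00
Greek yogurt (32 oz) £7.08: unprepared food → 0% → £0.00
Side table £175.10: furniture → 3.5% → £6.13
Dining chair £228.21: furniture → 3.5% → £7.99
Office chair £116.28: furniture → 3.5% → £4.07
Fishing rod £144.41: athletic equipment, buyer-exempt → 0% → £0.00
Bag of rice (5 lb) £11.66: unprepared food → 0% → £0.00
Total tax = £6.13 + £7.99 + £4.07 = £18.19

£18.19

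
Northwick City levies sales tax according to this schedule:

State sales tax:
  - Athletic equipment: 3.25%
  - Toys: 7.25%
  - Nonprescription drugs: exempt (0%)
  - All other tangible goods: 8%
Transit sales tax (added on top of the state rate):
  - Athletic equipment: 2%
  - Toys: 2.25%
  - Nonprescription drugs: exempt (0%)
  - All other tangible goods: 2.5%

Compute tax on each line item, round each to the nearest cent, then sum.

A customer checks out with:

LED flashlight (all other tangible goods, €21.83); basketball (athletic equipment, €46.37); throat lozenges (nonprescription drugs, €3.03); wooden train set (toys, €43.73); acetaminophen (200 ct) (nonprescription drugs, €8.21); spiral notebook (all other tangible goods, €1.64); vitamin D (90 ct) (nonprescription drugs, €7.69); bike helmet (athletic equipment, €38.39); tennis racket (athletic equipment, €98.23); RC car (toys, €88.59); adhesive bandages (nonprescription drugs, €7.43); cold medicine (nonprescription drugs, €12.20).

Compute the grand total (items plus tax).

LED flashlight €21.83: all other tangible goods → 8% + 2.5% transit = 10.5% → €2.29
Basketball €46.37: athletic equipment → 3.25% + 2% transit = 5.25% → €2.43
Throat lozenges €3.03: nonprescription drugs → 0% + 0% transit = 0% → €0.00
Wooden train set €43.73: toys → 7.25% + 2.25% transit = 9.5% → €4.15
Acetaminophen (200 ct) €8.21: nonprescription drugs → 0% + 0% transit = 0% → €0.00
Spiral notebook €1.64: all other tangible goods → 8% + 2.5% transit = 10.5% → €0.17
Vitamin D (90 ct) €7.69: nonprescription drugs → 0% + 0% transit = 0% → €0.00
Bike helmet €38.39: athletic equipment → 3.25% + 2% transit = 5.25% → €2.02
Tennis racket €98.23: athletic equipment → 3.25% + 2% transit = 5.25% → €5.16
RC car €88.59: toys → 7.25% + 2.25% transit = 9.5% → €8.42
Adhesive bandages €7.43: nonprescription drugs → 0% + 0% transit = 0% → €0.00
Cold medicine €12.20: nonprescription drugs → 0% + 0% transit = 0% → €0.00
Subtotal = €377.34; tax = €24.64; total due = €401.98

€401.98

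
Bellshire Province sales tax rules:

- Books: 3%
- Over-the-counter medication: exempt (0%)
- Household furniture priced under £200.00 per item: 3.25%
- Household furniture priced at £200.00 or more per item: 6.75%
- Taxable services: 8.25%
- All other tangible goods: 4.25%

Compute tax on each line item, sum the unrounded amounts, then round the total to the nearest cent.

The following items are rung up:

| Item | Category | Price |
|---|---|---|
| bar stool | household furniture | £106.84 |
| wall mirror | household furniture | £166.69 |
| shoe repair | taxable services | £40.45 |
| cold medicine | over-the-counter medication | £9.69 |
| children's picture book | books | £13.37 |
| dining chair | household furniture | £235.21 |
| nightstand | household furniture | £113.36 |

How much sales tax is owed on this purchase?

£32.19

Bar stool £106.84: household furniture, under £200.00 → 3.25% → £3.4723
Wall mirror £166.69: household furniture, under £200.00 → 3.25% → £5.417425
Shoe repair £40.45: taxable services → 8.25% → £3.337125
Cold medicine £9.69: over-the-counter medication → 0% → £0.00
Children's picture book £13.37: books → 3% → £0.4011
Dining chair £235.21: household furniture, £200.00 or more → 6.75% → £15.876675
Nightstand £113.36: household furniture, under £200.00 → 3.25% → £3.6842
Unrounded tax sum = £32.188825 → £32.19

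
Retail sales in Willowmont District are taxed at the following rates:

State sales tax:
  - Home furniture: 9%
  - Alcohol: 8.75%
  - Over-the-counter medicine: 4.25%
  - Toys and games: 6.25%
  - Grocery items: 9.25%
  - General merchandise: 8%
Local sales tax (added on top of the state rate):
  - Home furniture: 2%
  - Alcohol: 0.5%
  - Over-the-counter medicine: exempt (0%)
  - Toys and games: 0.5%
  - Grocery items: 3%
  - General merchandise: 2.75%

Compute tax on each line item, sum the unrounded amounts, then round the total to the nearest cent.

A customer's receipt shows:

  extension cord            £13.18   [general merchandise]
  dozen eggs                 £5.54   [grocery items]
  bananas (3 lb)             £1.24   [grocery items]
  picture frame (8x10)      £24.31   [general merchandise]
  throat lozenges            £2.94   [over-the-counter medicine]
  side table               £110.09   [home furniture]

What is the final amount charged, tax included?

£174.40

Extension cord £13.18: general merchandise → 8% + 2.75% local = 10.75% → £1.41685
Dozen eggs £5.54: grocery items → 9.25% + 3% local = 12.25% → £0.67865
Bananas (3 lb) £1.24: grocery items → 9.25% + 3% local = 12.25% → £0.1519
Picture frame (8x10) £24.31: general merchandise → 8% + 2.75% local = 10.75% → £2.613325
Throat lozenges £2.94: over-the-counter medicine → 4.25% + 0% local = 4.25% → £0.12495
Side table £110.09: home furniture → 9% + 2% local = 11% → £12.1099
Subtotal = £157.30; unrounded tax = £17.095575 → £17.10; total due = £174.40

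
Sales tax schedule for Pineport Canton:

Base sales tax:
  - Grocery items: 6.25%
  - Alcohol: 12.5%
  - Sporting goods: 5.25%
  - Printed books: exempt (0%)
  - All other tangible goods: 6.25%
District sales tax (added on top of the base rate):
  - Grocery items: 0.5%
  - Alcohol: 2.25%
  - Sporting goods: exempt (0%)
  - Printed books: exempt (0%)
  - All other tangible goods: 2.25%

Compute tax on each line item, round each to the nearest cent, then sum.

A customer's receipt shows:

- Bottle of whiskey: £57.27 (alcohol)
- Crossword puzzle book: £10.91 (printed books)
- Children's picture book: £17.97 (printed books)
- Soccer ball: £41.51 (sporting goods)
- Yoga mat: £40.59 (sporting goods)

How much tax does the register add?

£12.76

Bottle of whiskey £57.27: alcohol → 12.5% + 2.25% district = 14.75% → £8.45
Crossword puzzle book £10.91: printed books → 0% + 0% district = 0% → £0.00
Children's picture book £17.97: printed books → 0% + 0% district = 0% → £0.00
Soccer ball £41.51: sporting goods → 5.25% + 0% district = 5.25% → £2.18
Yoga mat £40.59: sporting goods → 5.25% + 0% district = 5.25% → £2.13
Total tax = £8.45 + £2.18 + £2.13 = £12.76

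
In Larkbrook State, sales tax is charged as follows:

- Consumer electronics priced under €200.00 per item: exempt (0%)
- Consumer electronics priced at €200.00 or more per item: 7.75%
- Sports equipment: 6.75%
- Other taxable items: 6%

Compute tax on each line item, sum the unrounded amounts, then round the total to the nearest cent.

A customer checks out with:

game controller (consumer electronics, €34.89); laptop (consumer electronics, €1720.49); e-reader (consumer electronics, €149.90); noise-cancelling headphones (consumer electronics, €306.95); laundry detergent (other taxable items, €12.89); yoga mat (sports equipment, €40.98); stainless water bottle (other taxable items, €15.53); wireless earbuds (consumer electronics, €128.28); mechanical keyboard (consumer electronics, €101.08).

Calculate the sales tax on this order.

€161.60

Game controller €34.89: consumer electronics, under €200.00 → 0% → €0.00
Laptop €1720.49: consumer electronics, €200.00 or more → 7.75% → €133.337975
E-reader €149.90: consumer electronics, under €200.00 → 0% → €0.00
Noise-cancelling headphones €306.95: consumer electronics, €200.00 or more → 7.75% → €23.788625
Laundry detergent €12.89: other taxable items → 6% → €0.7734
Yoga mat €40.98: sports equipment → 6.75% → €2.76615
Stainless water bottle €15.53: other taxable items → 6% → €0.9318
Wireless earbuds €128.28: consumer electronics, under €200.00 → 0% → €0.00
Mechanical keyboard €101.08: consumer electronics, under €200.00 → 0% → €0.00
Unrounded tax sum = €161.59795 → €161.60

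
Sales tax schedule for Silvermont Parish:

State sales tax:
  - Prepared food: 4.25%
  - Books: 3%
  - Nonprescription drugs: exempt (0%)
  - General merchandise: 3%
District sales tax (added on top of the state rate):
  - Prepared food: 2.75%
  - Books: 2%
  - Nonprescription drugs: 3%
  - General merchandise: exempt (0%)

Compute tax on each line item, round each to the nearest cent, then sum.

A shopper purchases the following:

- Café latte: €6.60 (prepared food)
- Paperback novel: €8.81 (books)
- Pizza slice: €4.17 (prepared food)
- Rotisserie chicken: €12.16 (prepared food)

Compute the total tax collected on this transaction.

€2.04

Café latte €6.60: prepared food → 4.25% + 2.75% district = 7% → €0.46
Paperback novel €8.81: books → 3% + 2% district = 5% → €0.44
Pizza slice €4.17: prepared food → 4.25% + 2.75% district = 7% → €0.29
Rotisserie chicken €12.16: prepared food → 4.25% + 2.75% district = 7% → €0.85
Total tax = €0.46 + €0.44 + €0.29 + €0.85 = €2.04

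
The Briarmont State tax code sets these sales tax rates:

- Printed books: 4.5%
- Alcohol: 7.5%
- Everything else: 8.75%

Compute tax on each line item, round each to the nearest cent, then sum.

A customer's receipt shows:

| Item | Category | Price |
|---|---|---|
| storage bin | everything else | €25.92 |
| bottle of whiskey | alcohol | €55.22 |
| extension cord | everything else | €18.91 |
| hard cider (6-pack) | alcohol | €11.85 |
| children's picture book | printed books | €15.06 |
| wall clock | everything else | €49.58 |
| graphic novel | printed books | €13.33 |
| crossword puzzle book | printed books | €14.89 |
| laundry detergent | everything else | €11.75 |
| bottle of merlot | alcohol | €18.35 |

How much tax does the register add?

Storage bin €25.92: everything else → 8.75% → €2.27
Bottle of whiskey €55.22: alcohol → 7.5% → €4.14
Extension cord €18.91: everything else → 8.75% → €1.65
Hard cider (6-pack) €11.85: alcohol → 7.5% → €0.89
Children's picture book €15.06: printed books → 4.5% → €0.68
Wall clock €49.58: everything else → 8.75% → €4.34
Graphic novel €13.33: printed books → 4.5% → €0.60
Crossword puzzle book €14.89: printed books → 4.5% → €0.67
Laundry detergent €11.75: everything else → 8.75% → €1.03
Bottle of merlot €18.35: alcohol → 7.5% → €1.38
Total tax = €2.27 + €4.14 + €1.65 + €0.89 + €0.68 + €4.34 + €0.60 + €0.67 + €1.03 + €1.38 = €17.65

€17.65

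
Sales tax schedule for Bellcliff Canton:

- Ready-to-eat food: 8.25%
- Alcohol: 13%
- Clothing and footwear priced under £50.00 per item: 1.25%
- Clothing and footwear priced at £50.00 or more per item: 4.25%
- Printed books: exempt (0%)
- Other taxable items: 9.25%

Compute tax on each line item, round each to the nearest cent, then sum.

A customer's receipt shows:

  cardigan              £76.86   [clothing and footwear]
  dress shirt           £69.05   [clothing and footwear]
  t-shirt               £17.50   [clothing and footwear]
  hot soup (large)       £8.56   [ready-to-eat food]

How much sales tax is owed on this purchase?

Cardigan £76.86: clothing and footwear, £50.00 or more → 4.25% → £3.27
Dress shirt £69.05: clothing and footwear, £50.00 or more → 4.25% → £2.93
T-shirt £17.50: clothing and footwear, under £50.00 → 1.25% → £0.22
Hot soup (large) £8.56: ready-to-eat food → 8.25% → £0.71
Total tax = £3.27 + £2.93 + £0.22 + £0.71 = £7.13

£7.13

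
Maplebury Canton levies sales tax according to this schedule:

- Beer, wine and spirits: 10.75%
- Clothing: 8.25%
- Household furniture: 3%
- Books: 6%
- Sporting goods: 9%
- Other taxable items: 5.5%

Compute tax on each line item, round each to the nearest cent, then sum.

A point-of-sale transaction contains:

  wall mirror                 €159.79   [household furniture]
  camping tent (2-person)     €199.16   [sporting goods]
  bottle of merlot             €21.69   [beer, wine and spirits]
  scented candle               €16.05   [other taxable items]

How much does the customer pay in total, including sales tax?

Wall mirror €159.79: household furniture → 3% → €4.79
Camping tent (2-person) €199.16: sporting goods → 9% → €17.92
Bottle of merlot €21.69: beer, wine and spirits → 10.75% → €2.33
Scented candle €16.05: other taxable items → 5.5% → €0.88
Subtotal = €396.69; tax = €25.92; total due = €422.61

€422.61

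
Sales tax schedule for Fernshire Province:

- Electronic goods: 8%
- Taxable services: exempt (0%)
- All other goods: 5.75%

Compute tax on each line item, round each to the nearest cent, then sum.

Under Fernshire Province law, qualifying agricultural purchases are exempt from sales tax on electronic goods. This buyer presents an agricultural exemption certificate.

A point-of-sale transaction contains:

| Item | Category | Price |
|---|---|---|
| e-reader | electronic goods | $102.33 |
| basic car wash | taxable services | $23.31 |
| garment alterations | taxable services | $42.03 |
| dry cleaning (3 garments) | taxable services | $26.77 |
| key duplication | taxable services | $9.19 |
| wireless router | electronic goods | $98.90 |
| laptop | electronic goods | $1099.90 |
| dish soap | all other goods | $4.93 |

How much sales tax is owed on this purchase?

E-reader $102.33: electronic goods, buyer-exempt → 0% → $0.00
Basic car wash $23.31: taxable services → 0% → $0.00
Garment alterations $42.03: taxable services → 0% → $0.00
Dry cleaning (3 garments) $26.77: taxable services → 0% → $0.00
Key duplication $9.19: taxable services → 0% → $0.00
Wireless router $98.90: electronic goods, buyer-exempt → 0% → $0.00
Laptop $1099.90: electronic goods, buyer-exempt → 0% → $0.00
Dish soap $4.93: all other goods → 5.75% → $0.28
Total tax = $0.28

$0.28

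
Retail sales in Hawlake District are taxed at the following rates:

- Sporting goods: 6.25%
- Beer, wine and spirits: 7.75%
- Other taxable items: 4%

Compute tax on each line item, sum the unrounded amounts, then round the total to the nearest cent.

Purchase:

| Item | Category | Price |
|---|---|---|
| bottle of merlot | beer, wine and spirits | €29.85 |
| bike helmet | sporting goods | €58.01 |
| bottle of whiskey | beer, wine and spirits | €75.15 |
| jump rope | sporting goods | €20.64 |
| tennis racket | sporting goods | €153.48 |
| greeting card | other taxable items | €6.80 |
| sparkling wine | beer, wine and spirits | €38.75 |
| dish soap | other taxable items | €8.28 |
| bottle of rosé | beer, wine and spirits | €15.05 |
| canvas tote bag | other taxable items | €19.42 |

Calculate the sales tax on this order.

Bottle of merlot €29.85: beer, wine and spirits → 7.75% → €2.313375
Bike helmet €58.01: sporting goods → 6.25% → €3.625625
Bottle of whiskey €75.15: beer, wine and spirits → 7.75% → €5.824125
Jump rope €20.64: sporting goods → 6.25% → €1.29
Tennis racket €153.48: sporting goods → 6.25% → €9.5925
Greeting card €6.80: other taxable items → 4% → €0.272
Sparkling wine €38.75: beer, wine and spirits → 7.75% → €3.003125
Dish soap €8.28: other taxable items → 4% → €0.3312
Bottle of rosé €15.05: beer, wine and spirits → 7.75% → €1.166375
Canvas tote bag €19.42: other taxable items → 4% → €0.7768
Unrounded tax sum = €28.195125 → €28.20

€28.20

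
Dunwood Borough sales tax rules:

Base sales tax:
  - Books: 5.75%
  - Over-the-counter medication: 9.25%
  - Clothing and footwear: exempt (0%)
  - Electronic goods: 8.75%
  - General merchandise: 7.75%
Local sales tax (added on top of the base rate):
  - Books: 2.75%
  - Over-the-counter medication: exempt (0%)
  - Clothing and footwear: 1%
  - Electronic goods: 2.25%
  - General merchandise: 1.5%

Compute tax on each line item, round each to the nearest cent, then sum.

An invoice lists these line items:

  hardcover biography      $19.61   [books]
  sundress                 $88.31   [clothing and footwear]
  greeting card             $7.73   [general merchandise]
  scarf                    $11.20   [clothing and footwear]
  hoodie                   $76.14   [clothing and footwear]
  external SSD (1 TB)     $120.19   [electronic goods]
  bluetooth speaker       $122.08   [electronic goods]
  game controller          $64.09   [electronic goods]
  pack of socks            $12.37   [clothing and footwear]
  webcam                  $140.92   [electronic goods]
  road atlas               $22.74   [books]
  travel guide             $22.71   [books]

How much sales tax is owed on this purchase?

Hardcover biography $19.61: books → 5.75% + 2.75% local = 8.5% → $1.67
Sundress $88.31: clothing and footwear → 0% + 1% local = 1% → $0.88
Greeting card $7.73: general merchandise → 7.75% + 1.5% local = 9.25% → $0.72
Scarf $11.20: clothing and footwear → 0% + 1% local = 1% → $0.11
Hoodie $76.14: clothing and footwear → 0% + 1% local = 1% → $0.76
External SSD (1 TB) $120.19: electronic goods → 8.75% + 2.25% local = 11% → $13.22
Bluetooth speaker $122.08: electronic goods → 8.75% + 2.25% local = 11% → $13.43
Game controller $64.09: electronic goods → 8.75% + 2.25% local = 11% → $7.05
Pack of socks $12.37: clothing and footwear → 0% + 1% local = 1% → $0.12
Webcam $140.92: electronic goods → 8.75% + 2.25% local = 11% → $15.50
Road atlas $22.74: books → 5.75% + 2.75% local = 8.5% → $1.93
Travel guide $22.71: books → 5.75% + 2.75% local = 8.5% → $1.93
Total tax = $1.67 + $0.88 + $0.72 + $0.11 + $0.76 + $13.22 + $13.43 + $7.05 + $0.12 + $15.50 + $1.93 + $1.93 = $57.32

$57.32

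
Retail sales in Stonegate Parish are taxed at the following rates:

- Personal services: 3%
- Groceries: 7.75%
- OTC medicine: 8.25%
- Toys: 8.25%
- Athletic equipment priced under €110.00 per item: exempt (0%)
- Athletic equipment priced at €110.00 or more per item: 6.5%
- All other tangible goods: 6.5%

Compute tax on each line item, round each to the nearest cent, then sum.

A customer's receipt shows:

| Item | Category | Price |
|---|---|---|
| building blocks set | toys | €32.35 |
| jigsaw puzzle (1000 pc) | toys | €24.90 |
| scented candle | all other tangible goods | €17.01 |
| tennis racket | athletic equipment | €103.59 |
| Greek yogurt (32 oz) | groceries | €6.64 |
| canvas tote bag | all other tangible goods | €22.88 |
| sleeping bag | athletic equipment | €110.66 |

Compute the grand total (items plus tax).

€333.05

Building blocks set €32.35: toys → 8.25% → €2.67
Jigsaw puzzle (1000 pc) €24.90: toys → 8.25% → €2.05
Scented candle €17.01: all other tangible goods → 6.5% → €1.11
Tennis racket €103.59: athletic equipment, under €110.00 → 0% → €0.00
Greek yogurt (32 oz) €6.64: groceries → 7.75% → €0.51
Canvas tote bag €22.88: all other tangible goods → 6.5% → €1.49
Sleeping bag €110.66: athletic equipment, €110.00 or more → 6.5% → €7.19
Subtotal = €318.03; tax = €15.02; total due = €333.05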